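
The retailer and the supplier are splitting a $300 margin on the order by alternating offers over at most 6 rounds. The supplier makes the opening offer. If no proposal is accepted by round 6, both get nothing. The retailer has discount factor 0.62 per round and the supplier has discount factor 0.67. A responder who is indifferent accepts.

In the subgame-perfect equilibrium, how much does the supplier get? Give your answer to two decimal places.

Round 6 (the retailer proposes): the supplier will accept anything ≥ 0, so the retailer offers 0 and keeps 300.
Round 5 (the supplier proposes): the retailer can get 300 next round, worth 0.62 × 300 = 186 now; the supplier offers that and keeps 114.
Round 4 (the retailer proposes): the supplier can get 114 next round, worth 0.67 × 114 = 76.38 now, so the retailer offers 76.38, keeping 223.62.
Round 3 (the supplier proposes): the retailer can get 223.62 next round, worth 0.62 × 223.62 = 138.6444 now. The supplier offers 138.6444 and keeps 300 − 138.6444 = 161.3556.
Round 2 (the retailer proposes): the supplier can get 161.3556 next round, worth 0.67 × 161.3556 = 108.108252 now. The retailer offers 108.108252 and keeps 300 − 108.108252 = 191.891748.
Round 1 (the supplier proposes): the retailer can get 191.891748 next round, worth 0.62 × 191.891748 = 118.97288376 now. The supplier offers 118.97288376 and keeps 300 − 118.97288376 = 181.02711624.

181.03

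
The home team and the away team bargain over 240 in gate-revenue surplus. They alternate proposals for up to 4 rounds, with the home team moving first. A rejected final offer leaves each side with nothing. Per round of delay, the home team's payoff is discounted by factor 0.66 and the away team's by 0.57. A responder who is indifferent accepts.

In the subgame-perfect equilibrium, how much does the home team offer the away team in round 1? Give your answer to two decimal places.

Round 4 (the away team proposes): the home team will accept anything ≥ 0, so the away team offers 0 and keeps 240.
Round 3 (the home team proposes): the away team can get 240 next round, worth 0.57 × 240 = 136.8 now, so the home team offers 136.8, keeping 103.2.
Round 2 (the away team proposes): the home team can get 103.2 next round, worth 0.66 × 103.2 = 68.112 now. The away team offers 68.112 and keeps 240 − 68.112 = 171.888.
Round 1 (the home team proposes): the away team can get 171.888 next round, worth 0.57 × 171.888 = 97.97616 now. The home team offers 97.97616 and keeps 240 − 97.97616 = 142.02384.

97.98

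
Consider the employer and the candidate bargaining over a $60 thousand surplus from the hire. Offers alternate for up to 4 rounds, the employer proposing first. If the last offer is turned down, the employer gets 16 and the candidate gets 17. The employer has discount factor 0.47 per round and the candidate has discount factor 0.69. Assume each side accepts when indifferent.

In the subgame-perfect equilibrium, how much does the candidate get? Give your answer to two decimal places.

31.79

Round 4 (the candidate proposes): the employer gets 16 if talks fail, so the candidate offers 16 and keeps 44.
Round 3 (the employer proposes): the candidate can get 44 next round, worth 0.69 × 44 = 30.36 now; the employer offers that and keeps 29.64.
Round 2 (the candidate proposes): the employer can get 29.64 next round, worth 0.47 × 29.64 = 13.9308 now. The candidate offers 13.9308 and keeps 60 − 13.9308 = 46.0692.
Round 1 (the employer proposes): the candidate can get 46.0692 next round, worth 0.69 × 46.0692 = 31.787748 now; the employer offers that and keeps 28.212252.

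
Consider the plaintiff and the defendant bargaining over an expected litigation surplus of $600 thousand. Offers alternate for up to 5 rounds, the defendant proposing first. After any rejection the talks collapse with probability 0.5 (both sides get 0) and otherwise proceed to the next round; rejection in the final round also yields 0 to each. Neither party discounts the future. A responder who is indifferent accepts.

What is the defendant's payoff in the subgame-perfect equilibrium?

Round 5 (the defendant proposes): the plaintiff will accept anything ≥ 0, so the defendant offers 0 and keeps 600.
Round 4 (the plaintiff proposes): rejecting gives the defendant an expected 0.5 × 600 = 300, so the plaintiff offers 300, keeping 300.
Round 3 (the defendant proposes): rejecting gives the plaintiff an expected 0.5 × 300 = 150; the defendant offers that and keeps 450.
Round 2 (the plaintiff proposes): rejecting gives the defendant an expected 0.5 × 450 = 225; the plaintiff offers that and keeps 375.
Round 1 (the defendant proposes): rejecting gives the plaintiff an expected 0.5 × 375 = 187.5, so the defendant offers 187.5, keeping 412.5.

412.5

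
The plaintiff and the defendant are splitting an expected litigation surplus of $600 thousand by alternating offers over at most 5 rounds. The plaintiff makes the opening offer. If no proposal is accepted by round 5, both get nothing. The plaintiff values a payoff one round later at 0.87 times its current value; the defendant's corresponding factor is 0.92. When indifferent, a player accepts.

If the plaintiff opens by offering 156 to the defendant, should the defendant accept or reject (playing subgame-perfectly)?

Work out the defendant's continuation value if the offer is rejected.
Round 5 (the plaintiff proposes): rejection yields 0 for the defendant; the plaintiff offers 0 and keeps 600.
Round 4 (the defendant proposes): the plaintiff can get 600 next round, worth 0.87 × 600 = 522 now, so the defendant offers 522, keeping 78.
Round 3 (the plaintiff proposes): the defendant can get 78 next round, worth 0.92 × 78 = 71.76 now; the plaintiff offers that and keeps 528.24.
Round 2 (the defendant proposes): the plaintiff can get 528.24 next round, worth 0.87 × 528.24 = 459.5688 now; the defendant offers that and keeps 140.4312.
So by rejecting in round 1, the defendant gets 140.4312 next round, worth 0.92 × 140.4312 = 129.196704 now.
Offer 156 ≥ 129.196704, so the defendant accepts.

Accept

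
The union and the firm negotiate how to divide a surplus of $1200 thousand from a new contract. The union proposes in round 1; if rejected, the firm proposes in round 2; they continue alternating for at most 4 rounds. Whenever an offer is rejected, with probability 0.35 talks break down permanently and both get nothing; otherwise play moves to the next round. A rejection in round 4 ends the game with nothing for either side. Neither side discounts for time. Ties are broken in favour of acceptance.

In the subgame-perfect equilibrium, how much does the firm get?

Round 4 (the firm proposes): the union will accept anything ≥ 0, so the firm offers 0 and keeps 1200.
Round 3 (the union proposes): rejecting gives the firm an expected 0.65 × 1200 = 780; the union offers that and keeps 420.
Round 2 (the firm proposes): rejecting gives the union an expected 0.65 × 420 = 273; the firm offers that and keeps 927.
Round 1 (the union proposes): rejecting gives the firm an expected 0.65 × 927 = 602.55, so the union offers 602.55, keeping 597.45.

602.55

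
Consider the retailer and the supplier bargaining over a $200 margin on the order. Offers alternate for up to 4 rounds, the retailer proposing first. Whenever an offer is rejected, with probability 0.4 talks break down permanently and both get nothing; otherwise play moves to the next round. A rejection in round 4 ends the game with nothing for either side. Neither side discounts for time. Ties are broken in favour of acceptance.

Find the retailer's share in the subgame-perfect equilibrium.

108.8

Round 4 (the supplier proposes): rejection yields 0 for the retailer; the supplier offers 0 and keeps 200.
Round 3 (the retailer proposes): rejecting gives the supplier an expected 0.6 × 200 = 120, so the retailer offers 120, keeping 80.
Round 2 (the supplier proposes): rejecting gives the retailer an expected 0.6 × 80 = 48. The supplier offers 48 and keeps 200 − 48 = 152.
Round 1 (the retailer proposes): rejecting gives the supplier an expected 0.6 × 152 = 91.2. The retailer offers 91.2 and keeps 200 − 91.2 = 108.8.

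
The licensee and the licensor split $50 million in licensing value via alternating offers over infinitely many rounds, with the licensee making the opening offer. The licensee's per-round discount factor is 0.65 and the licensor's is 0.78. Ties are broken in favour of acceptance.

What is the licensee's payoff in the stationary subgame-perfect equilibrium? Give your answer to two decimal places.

In a stationary SPE each proposer offers the other exactly their discounted continuation value.
If the licensee keeps x when proposing and the licensor keeps y when proposing, then x = 50 − 0.78y and y = 50 − 0.65x.
Solving: x = 50(1 − 0.78) / (1 − 0.65·0.78) = 11 / 0.493 ≈ 22.3124.
The licensor gets 50 − 22.3124 ≈ 27.6876.

22.31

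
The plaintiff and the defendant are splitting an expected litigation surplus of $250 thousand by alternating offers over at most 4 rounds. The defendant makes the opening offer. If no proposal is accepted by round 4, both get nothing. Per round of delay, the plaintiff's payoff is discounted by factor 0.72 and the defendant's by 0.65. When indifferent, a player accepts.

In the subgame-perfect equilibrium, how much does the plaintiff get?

Round 4 (the plaintiff proposes): the defendant will accept anything ≥ 0, so the plaintiff offers 0 and keeps 250.
Round 3 (the defendant proposes): the plaintiff can get 250 next round, worth 0.72 × 250 = 180 now; the defendant offers that and keeps 70.
Round 2 (the plaintiff proposes): the defendant can get 70 next round, worth 0.65 × 70 = 45.5 now, so the plaintiff offers 45.5, keeping 204.5.
Round 1 (the defendant proposes): the plaintiff can get 204.5 next round, worth 0.72 × 204.5 = 147.24 now, so the defendant offers 147.24, keeping 102.76.

147.24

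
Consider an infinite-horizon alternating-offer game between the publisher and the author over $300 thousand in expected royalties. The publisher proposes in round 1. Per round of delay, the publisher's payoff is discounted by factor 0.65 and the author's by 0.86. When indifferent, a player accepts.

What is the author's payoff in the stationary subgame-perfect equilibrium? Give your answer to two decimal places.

When the publisher proposes, the author accepts any offer worth at least 0.86 times what the author would get by proposing next round; and vice versa.
This gives x = 300 − 0.86y and y = 300 − 0.65x, where x and y are each side's share when it proposes.
Hence (1 − 0.86·0.65)x = 300(1 − 0.86), i.e. 0.441·x = 42.
x ≈ 95.2381; the author's share is 300 − x ≈ 204.7619.

204.76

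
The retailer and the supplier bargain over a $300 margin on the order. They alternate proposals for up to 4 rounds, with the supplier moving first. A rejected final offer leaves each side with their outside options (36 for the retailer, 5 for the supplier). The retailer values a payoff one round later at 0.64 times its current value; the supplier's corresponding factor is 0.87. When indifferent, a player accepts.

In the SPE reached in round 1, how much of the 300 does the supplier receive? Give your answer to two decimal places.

By backward induction:
Round 4 (the retailer proposes): the supplier gets 5 if talks fail, so the retailer offers 5 and keeps 295.
Round 3 (the supplier proposes): the retailer can get 295 next round, worth 0.64 × 295 = 188.8 now, so the supplier offers 188.8, keeping 111.2.
Round 2 (the retailer proposes): the supplier can get 111.2 next round, worth 0.87 × 111.2 = 96.744 now, so the retailer offers 96.744, keeping 203.256.
Round 1 (the supplier proposes): the retailer can get 203.256 next round, worth 0.64 × 203.256 = 130.08384 now, so the supplier offers 130.08384, keeping 169.91616.

169.92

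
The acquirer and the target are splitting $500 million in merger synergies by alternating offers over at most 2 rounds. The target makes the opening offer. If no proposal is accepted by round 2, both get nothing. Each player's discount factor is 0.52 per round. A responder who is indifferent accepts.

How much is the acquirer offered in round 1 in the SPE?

Work backward from the last round.
Round 2 (the acquirer proposes): the target will accept anything ≥ 0, so the acquirer offers 0 and keeps 500.
Round 1 (the target proposes): the acquirer can get 500 next round, worth 0.52 × 500 = 260 now, so the target offers 260, keeping 240.

260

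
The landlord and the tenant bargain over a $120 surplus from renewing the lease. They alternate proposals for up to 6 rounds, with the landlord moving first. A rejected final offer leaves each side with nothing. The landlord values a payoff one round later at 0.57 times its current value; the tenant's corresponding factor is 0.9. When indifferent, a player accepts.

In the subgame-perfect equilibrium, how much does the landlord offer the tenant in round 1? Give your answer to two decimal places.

98.69

Round 6 (the tenant proposes): rejection yields 0 for the landlord; the tenant offers 0 and keeps 120.
Round 5 (the landlord proposes): the tenant can get 120 next round, worth 0.9 × 120 = 108 now, so the landlord offers 108, keeping 12.
Round 4 (the tenant proposes): the landlord can get 12 next round, worth 0.57 × 12 = 6.84 now; the tenant offers that and keeps 113.16.
Round 3 (the landlord proposes): the tenant can get 113.16 next round, worth 0.9 × 113.16 = 101.844 now. The landlord offers 101.844 and keeps 120 − 101.844 = 18.156.
Round 2 (the tenant proposes): the landlord can get 18.156 next round, worth 0.57 × 18.156 = 10.34892 now; the tenant offers that and keeps 109.65108.
Round 1 (the landlord proposes): the tenant can get 109.65108 next round, worth 0.9 × 109.65108 = 98.685972 now. The landlord offers 98.685972 and keeps 120 − 98.685972 = 21.314028.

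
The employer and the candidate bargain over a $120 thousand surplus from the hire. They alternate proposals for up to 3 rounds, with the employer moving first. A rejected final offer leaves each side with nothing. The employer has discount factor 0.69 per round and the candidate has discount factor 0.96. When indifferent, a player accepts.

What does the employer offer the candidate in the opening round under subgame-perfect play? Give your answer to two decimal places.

35.71

By backward induction:
Round 3 (the employer proposes): rejection yields 0 for the candidate; the employer offers 0 and keeps 120.
Round 2 (the candidate proposes): the employer can get 120 next round, worth 0.69 × 120 = 82.8 now. The candidate offers 82.8 and keeps 120 − 82.8 = 37.2.
Round 1 (the employer proposes): the candidate can get 37.2 next round, worth 0.96 × 37.2 = 35.712 now; the employer offers that and keeps 84.288.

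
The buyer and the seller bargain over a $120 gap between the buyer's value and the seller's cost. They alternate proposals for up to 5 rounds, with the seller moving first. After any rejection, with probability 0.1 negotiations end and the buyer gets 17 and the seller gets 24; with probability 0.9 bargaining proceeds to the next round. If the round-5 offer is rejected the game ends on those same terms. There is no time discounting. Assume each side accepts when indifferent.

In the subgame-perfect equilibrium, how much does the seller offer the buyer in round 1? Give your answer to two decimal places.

29.87

Round 5 (the seller proposes): the buyer gets 17 if talks fail, so the seller offers 17 and keeps 103.
Round 4 (the buyer proposes): rejecting gives the seller an expected 0.9 × 103 + 0.1 × 24 = 95.1. The buyer offers 95.1 and keeps 120 − 95.1 = 24.9.
Round 3 (the seller proposes): rejecting gives the buyer an expected 0.9 × 24.9 + 0.1 × 17 = 24.11; the seller offers that and keeps 95.89.
Round 2 (the buyer proposes): rejecting gives the seller an expected 0.9 × 95.89 + 0.1 × 24 = 88.701; the buyer offers that and keeps 31.299.
Round 1 (the seller proposes): rejecting gives the buyer an expected 0.9 × 31.299 + 0.1 × 17 = 29.8691. The seller offers 29.8691 and keeps 120 − 29.8691 = 90.1309.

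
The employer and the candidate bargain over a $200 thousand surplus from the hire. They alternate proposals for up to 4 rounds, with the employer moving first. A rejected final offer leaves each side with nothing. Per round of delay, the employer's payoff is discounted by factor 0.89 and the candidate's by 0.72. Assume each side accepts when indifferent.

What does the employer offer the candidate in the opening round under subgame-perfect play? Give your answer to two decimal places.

108.12

Solve by backward induction from round 4.
Round 4 (the candidate proposes): the employer will accept anything ≥ 0, so the candidate offers 0 and keeps 200.
Round 3 (the employer proposes): the candidate can get 200 next round, worth 0.72 × 200 = 144 now, so the employer offers 144, keeping 56.
Round 2 (the candidate proposes): the employer can get 56 next round, worth 0.89 × 56 = 49.84 now. The candidate offers 49.84 and keeps 200 − 49.84 = 150.16.
Round 1 (the employer proposes): the candidate can get 150.16 next round, worth 0.72 × 150.16 = 108.1152 now, so the employer offers 108.1152, keeping 91.8848.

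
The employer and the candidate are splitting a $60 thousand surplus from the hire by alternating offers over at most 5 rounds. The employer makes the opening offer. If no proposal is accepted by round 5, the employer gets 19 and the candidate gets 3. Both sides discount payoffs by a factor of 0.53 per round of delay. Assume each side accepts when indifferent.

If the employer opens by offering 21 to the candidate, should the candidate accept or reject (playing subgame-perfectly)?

Round 5 (the employer proposes): the candidate gets 3 if talks fail, so the employer offers 3 and keeps 57.
Round 4 (the candidate proposes): the employer can get 57 next round, worth 0.53 × 57 = 30.21 now; the candidate offers that and keeps 29.79.
Round 3 (the employer proposes): the candidate can get 29.79 next round, worth 0.53 × 29.79 = 15.7887 now. The employer offers 15.7887 and keeps 60 − 15.7887 = 44.2113.
Round 2 (the candidate proposes): the employer can get 44.2113 next round, worth 0.53 × 44.2113 = 23.431989 now, so the candidate offers 23.431989, keeping 36.568011.
So by rejecting in round 1, the candidate gets 36.568011 next round, worth 0.53 × 36.568011 = 19.38104583 now.
Offer 21 ≥ 19.38104583, so the candidate accepts.

Accept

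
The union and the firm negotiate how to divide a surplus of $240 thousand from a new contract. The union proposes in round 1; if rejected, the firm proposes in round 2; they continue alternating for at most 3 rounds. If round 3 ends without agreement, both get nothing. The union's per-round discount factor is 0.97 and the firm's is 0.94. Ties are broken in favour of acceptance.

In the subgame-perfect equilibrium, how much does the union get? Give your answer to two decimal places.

233.23

Round 3 (the union proposes): the firm will accept anything ≥ 0, so the union offers 0 and keeps 240.
Round 2 (the firm proposes): the union can get 240 next round, worth 0.97 × 240 = 232.8 now, so the firm offers 232.8, keeping 7.2.
Round 1 (the union proposes): the firm can get 7.2 next round, worth 0.94 × 7.2 = 6.768 now. The union offers 6.768 and keeps 240 − 6.768 = 233.232.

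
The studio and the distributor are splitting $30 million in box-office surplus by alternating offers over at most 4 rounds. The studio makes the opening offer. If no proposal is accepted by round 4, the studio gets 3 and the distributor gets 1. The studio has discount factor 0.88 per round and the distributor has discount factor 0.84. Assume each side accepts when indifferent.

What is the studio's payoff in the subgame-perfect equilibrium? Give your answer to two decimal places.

Round 4 (the distributor proposes): the studio gets 3 if talks fail, so the distributor offers 3 and keeps 27.
Round 3 (the studio proposes): the distributor can get 27 next round, worth 0.84 × 27 = 22.68 now. The studio offers 22.68 and keeps 30 − 22.68 = 7.32.
Round 2 (the distributor proposes): the studio can get 7.32 next round, worth 0.88 × 7.32 = 6.4416 now, so the distributor offers 6.4416, keeping 23.5584.
Round 1 (the studio proposes): the distributor can get 23.5584 next round, worth 0.84 × 23.5584 = 19.789056 now. The studio offers 19.789056 and keeps 30 − 19.789056 = 10.210944.

10.21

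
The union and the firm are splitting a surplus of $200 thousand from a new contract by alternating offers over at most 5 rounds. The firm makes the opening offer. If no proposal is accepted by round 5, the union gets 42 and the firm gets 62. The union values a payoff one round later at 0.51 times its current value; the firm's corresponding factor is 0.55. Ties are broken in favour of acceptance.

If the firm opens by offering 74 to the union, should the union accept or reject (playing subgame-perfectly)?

Round 5 (the firm proposes): the union gets 42 if talks fail, so the firm offers 42 and keeps 158.
Round 4 (the union proposes): the firm can get 158 next round, worth 0.55 × 158 = 86.9 now, so the union offers 86.9, keeping 113.1.
Round 3 (the firm proposes): the union can get 113.1 next round, worth 0.51 × 113.1 = 57.681 now. The firm offers 57.681 and keeps 200 − 57.681 = 142.319.
Round 2 (the union proposes): the firm can get 142.319 next round, worth 0.55 × 142.319 = 78.27545 now. The union offers 78.27545 and keeps 200 − 78.27545 = 121.72455.
So by rejecting in round 1, the union gets 121.72455 next round, worth 0.51 × 121.72455 = 62.0795205 now.
Offer 74 ≥ 62.0795205, so the union accepts.

Accept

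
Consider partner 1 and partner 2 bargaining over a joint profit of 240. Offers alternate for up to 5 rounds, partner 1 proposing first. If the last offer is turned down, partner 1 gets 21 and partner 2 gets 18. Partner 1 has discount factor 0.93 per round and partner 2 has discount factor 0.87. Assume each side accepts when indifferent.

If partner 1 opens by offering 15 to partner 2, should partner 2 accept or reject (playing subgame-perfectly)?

Reject

Round 5 (partner 1 proposes): partner 2 gets 18 if talks fail, so partner 1 offers 18 and keeps 222.
Round 4 (partner 2 proposes): partner 1 can get 222 next round, worth 0.93 × 222 = 206.46 now. Partner 2 offers 206.46 and keeps 240 − 206.46 = 33.54.
Round 3 (partner 1 proposes): partner 2 can get 33.54 next round, worth 0.87 × 33.54 = 29.1798 now; partner 1 offers that and keeps 210.8202.
Round 2 (partner 2 proposes): partner 1 can get 210.8202 next round, worth 0.93 × 210.8202 = 196.062786 now. Partner 2 offers 196.062786 and keeps 240 − 196.062786 = 43.937214.
So by rejecting in round 1, partner 2 gets 43.937214 next round, worth 0.87 × 43.937214 = 38.22537618 now.
Offer 15 < 38.22537618, so partner 2 rejects.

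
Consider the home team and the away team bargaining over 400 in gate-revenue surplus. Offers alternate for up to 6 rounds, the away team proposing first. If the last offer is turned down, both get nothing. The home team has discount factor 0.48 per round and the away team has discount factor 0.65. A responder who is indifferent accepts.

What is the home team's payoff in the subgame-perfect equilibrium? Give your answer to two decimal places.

106.86

By backward induction:
Round 6 (the home team proposes): the away team will accept anything ≥ 0, so the home team offers 0 and keeps 400.
Round 5 (the away team proposes): the home team can get 400 next round, worth 0.48 × 400 = 192 now; the away team offers that and keeps 208.
Round 4 (the home team proposes): the away team can get 208 next round, worth 0.65 × 208 = 135.2 now; the home team offers that and keeps 264.8.
Round 3 (the away team proposes): the home team can get 264.8 next round, worth 0.48 × 264.8 = 127.104 now. The away team offers 127.104 and keeps 400 − 127.104 = 272.896.
Round 2 (the home team proposes): the away team can get 272.896 next round, worth 0.65 × 272.896 = 177.3824 now, so the home team offers 177.3824, keeping 222.6176.
Round 1 (the away team proposes): the home team can get 222.6176 next round, worth 0.48 × 222.6176 = 106.856448 now, so the away team offers 106.856448, keeping 293.143552.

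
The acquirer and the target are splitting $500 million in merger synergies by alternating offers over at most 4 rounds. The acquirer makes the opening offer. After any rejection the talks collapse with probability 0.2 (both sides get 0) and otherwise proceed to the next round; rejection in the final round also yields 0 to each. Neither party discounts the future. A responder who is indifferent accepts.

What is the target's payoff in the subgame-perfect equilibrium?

336

Round 4 (the target proposes): the acquirer will accept anything ≥ 0, so the target offers 0 and keeps 500.
Round 3 (the acquirer proposes): rejecting gives the target an expected 0.8 × 500 = 400. The acquirer offers 400 and keeps 500 − 400 = 100.
Round 2 (the target proposes): rejecting gives the acquirer an expected 0.8 × 100 = 80, so the target offers 80, keeping 420.
Round 1 (the acquirer proposes): rejecting gives the target an expected 0.8 × 420 = 336. The acquirer offers 336 and keeps 500 − 336 = 164.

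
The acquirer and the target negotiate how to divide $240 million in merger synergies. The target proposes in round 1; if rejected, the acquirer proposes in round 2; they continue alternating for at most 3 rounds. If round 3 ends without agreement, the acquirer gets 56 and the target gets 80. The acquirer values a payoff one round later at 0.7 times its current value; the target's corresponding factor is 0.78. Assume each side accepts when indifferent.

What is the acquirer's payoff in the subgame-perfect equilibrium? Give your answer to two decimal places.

67.54

Round 3 (the target proposes): the acquirer gets 56 if talks fail, so the target offers 56 and keeps 184.
Round 2 (the acquirer proposes): the target can get 184 next round, worth 0.78 × 184 = 143.52 now. The acquirer offers 143.52 and keeps 240 − 143.52 = 96.48.
Round 1 (the target proposes): the acquirer can get 96.48 next round, worth 0.7 × 96.48 = 67.536 now, so the target offers 67.536, keeping 172.464.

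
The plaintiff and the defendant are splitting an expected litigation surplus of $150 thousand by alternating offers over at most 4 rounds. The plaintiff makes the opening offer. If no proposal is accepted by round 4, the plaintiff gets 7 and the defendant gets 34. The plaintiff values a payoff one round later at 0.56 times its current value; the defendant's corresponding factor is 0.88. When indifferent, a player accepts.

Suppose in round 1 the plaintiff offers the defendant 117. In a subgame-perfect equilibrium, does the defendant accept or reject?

Round 4 (the defendant proposes): the plaintiff gets 7 if talks fail, so the defendant offers 7 and keeps 143.
Round 3 (the plaintiff proposes): the defendant can get 143 next round, worth 0.88 × 143 = 125.84 now. The plaintiff offers 125.84 and keeps 150 − 125.84 = 24.16.
Round 2 (the defendant proposes): the plaintiff can get 24.16 next round, worth 0.56 × 24.16 = 13.5296 now, so the defendant offers 13.5296, keeping 136.4704.
So by rejecting in round 1, the defendant gets 136.4704 next round, worth 0.88 × 136.4704 = 120.093952 now.
Offer 117 < 120.093952, so the defendant rejects.

Reject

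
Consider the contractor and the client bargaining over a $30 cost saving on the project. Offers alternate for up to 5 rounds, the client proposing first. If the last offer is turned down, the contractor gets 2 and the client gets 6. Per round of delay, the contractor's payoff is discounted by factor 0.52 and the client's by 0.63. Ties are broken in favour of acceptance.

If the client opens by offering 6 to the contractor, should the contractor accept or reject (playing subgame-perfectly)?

Round 5 (the client proposes): the contractor gets 2 if talks fail, so the client offers 2 and keeps 28.
Round 4 (the contractor proposes): the client can get 28 next round, worth 0.63 × 28 = 17.64 now; the contractor offers that and keeps 12.36.
Round 3 (the client proposes): the contractor can get 12.36 next round, worth 0.52 × 12.36 = 6.4272 now, so the client offers 6.4272, keeping 23.5728.
Round 2 (the contractor proposes): the client can get 23.5728 next round, worth 0.63 × 23.5728 = 14.850864 now; the contractor offers that and keeps 15.149136.
So by rejecting in round 1, the contractor gets 15.149136 next round, worth 0.52 × 15.149136 = 7.87755072 now.
Offer 6 < 7.87755072, so the contractor rejects.

Reject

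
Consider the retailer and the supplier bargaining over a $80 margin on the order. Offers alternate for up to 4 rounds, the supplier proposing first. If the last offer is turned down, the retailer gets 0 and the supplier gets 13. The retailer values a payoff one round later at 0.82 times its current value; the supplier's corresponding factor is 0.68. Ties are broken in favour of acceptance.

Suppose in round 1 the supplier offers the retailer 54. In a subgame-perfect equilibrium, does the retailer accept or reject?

Work out the retailer's continuation value if the offer is rejected.
Round 4 (the retailer proposes): the supplier gets 13 if talks fail, so the retailer offers 13 and keeps 67.
Round 3 (the supplier proposes): the retailer can get 67 next round, worth 0.82 × 67 = 54.94 now. The supplier offers 54.94 and keeps 80 − 54.94 = 25.06.
Round 2 (the retailer proposes): the supplier can get 25.06 next round, worth 0.68 × 25.06 = 17.0408 now. The retailer offers 17.0408 and keeps 80 − 17.0408 = 62.9592.
So by rejecting in round 1, the retailer gets 62.9592 next round, worth 0.82 × 62.9592 = 51.626544 now.
Offer 54 ≥ 51.626544, so the retailer accepts.

Accept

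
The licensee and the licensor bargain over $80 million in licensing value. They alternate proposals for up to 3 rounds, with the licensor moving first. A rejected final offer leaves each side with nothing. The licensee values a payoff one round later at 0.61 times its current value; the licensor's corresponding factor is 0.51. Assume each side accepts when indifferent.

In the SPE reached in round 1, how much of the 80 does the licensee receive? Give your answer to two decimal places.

Solve by backward induction from round 3.
Round 3 (the licensor proposes): rejection yields 0 for the licensee; the licensor offers 0 and keeps 80.
Round 2 (the licensee proposes): the licensor can get 80 next round, worth 0.51 × 80 = 40.8 now, so the licensee offers 40.8, keeping 39.2.
Round 1 (the licensor proposes): the licensee can get 39.2 next round, worth 0.61 × 39.2 = 23.912 now; the licensor offers that and keeps 56.088.

23.91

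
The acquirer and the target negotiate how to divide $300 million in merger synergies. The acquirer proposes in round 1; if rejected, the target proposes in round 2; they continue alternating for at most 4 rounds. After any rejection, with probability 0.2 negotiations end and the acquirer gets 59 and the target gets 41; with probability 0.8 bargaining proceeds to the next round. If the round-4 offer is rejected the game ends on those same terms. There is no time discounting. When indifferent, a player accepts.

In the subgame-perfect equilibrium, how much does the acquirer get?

Round 4 (the target proposes): the acquirer gets 59 if talks fail, so the target offers 59 and keeps 241.
Round 3 (the acquirer proposes): rejecting gives the target an expected 0.8 × 241 + 0.2 × 41 = 201. The acquirer offers 201 and keeps 300 − 201 = 99.
Round 2 (the target proposes): rejecting gives the acquirer an expected 0.8 × 99 + 0.2 × 59 = 91. The target offers 91 and keeps 300 − 91 = 209.
Round 1 (the acquirer proposes): rejecting gives the target an expected 0.8 × 209 + 0.2 × 41 = 175.4; the acquirer offers that and keeps 124.6.

124.6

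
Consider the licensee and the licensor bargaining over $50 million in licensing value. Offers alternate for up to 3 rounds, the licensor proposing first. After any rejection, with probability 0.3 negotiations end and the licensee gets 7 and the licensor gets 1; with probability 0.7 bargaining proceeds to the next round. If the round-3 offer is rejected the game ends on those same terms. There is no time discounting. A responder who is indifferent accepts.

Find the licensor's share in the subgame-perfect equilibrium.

Round 3 (the licensor proposes): the licensee gets 7 if talks fail, so the licensor offers 7 and keeps 43.
Round 2 (the licensee proposes): rejecting gives the licensor an expected 0.7 × 43 + 0.3 × 1 = 30.4. The licensee offers 30.4 and keeps 50 − 30.4 = 19.6.
Round 1 (the licensor proposes): rejecting gives the licensee an expected 0.7 × 19.6 + 0.3 × 7 = 15.82; the licensor offers that and keeps 34.18.

34.18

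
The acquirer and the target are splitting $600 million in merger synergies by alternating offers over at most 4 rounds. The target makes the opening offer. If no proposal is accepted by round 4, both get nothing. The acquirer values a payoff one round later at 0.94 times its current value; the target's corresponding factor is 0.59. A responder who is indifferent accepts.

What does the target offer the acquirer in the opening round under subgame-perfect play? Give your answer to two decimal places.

544.03

Work backward from the last round.
Round 4 (the acquirer proposes): rejection yields 0 for the target; the acquirer offers 0 and keeps 600.
Round 3 (the target proposes): the acquirer can get 600 next round, worth 0.94 × 600 = 564 now; the target offers that and keeps 36.
Round 2 (the acquirer proposes): the target can get 36 next round, worth 0.59 × 36 = 21.24 now. The acquirer offers 21.24 and keeps 600 − 21.24 = 578.76.
Round 1 (the target proposes): the acquirer can get 578.76 next round, worth 0.94 × 578.76 = 544.0344 now. The target offers 544.0344 and keeps 600 − 544.0344 = 55.9656.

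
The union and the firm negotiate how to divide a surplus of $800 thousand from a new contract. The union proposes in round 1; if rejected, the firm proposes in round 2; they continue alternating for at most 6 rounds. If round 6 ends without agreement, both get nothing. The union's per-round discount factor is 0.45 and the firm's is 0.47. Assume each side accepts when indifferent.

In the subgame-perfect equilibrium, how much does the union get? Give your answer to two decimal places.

Round 6 (the firm proposes): the union will accept anything ≥ 0, so the firm offers 0 and keeps 800.
Round 5 (the union proposes): the firm can get 800 next round, worth 0.47 × 800 = 376 now, so the union offers 376, keeping 424.
Round 4 (the firm proposes): the union can get 424 next round, worth 0.45 × 424 = 190.8 now, so the firm offers 190.8, keeping 609.2.
Round 3 (the union proposes): the firm can get 609.2 next round, worth 0.47 × 609.2 = 286.324 now. The union offers 286.324 and keeps 800 − 286.324 = 513.676.
Round 2 (the firm proposes): the union can get 513.676 next round, worth 0.45 × 513.676 = 231.1542 now; the firm offers that and keeps 568.8458.
Round 1 (the union proposes): the firm can get 568.8458 next round, worth 0.47 × 568.8458 = 267.357526 now; the union offers that and keeps 532.642474.

532.64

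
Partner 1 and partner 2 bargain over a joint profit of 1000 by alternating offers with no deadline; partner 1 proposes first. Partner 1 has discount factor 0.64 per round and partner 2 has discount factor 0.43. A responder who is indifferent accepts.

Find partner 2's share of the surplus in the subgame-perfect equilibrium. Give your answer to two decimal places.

213.58

In a stationary SPE each proposer offers the other exactly their discounted continuation value.
If partner 1 keeps x when proposing and partner 2 keeps y when proposing, then x = 1000 − 0.43y and y = 1000 − 0.64x.
Solving: x = 1000(1 − 0.43) / (1 − 0.64·0.43) = 570 / 0.7248 ≈ 786.4238.
Partner 2 gets 1000 − 786.4238 ≈ 213.5762.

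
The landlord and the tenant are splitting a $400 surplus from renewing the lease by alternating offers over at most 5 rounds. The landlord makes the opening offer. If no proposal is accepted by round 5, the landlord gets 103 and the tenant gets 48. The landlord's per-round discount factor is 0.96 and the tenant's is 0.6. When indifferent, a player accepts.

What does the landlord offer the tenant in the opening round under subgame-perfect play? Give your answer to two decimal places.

Round 5 (the landlord proposes): the tenant gets 48 if talks fail, so the landlord offers 48 and keeps 352.
Round 4 (the tenant proposes): the landlord can get 352 next round, worth 0.96 × 352 = 337.92 now, so the tenant offers 337.92, keeping 62.08.
Round 3 (the landlord proposes): the tenant can get 62.08 next round, worth 0.6 × 62.08 = 37.248 now; the landlord offers that and keeps 362.752.
Round 2 (the tenant proposes): the landlord can get 362.752 next round, worth 0.96 × 362.752 = 348.24192 now; the tenant offers that and keeps 51.75808.
Round 1 (the landlord proposes): the tenant can get 51.75808 next round, worth 0.6 × 51.75808 = 31.054848 now, so the landlord offers 31.054848, keeping 368.945152.

31.05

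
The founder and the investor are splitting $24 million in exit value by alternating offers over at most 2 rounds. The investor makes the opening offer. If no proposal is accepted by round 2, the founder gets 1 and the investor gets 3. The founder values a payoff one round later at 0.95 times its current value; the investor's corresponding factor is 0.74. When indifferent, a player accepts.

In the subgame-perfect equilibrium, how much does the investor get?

By backward induction:
Round 2 (the founder proposes): the investor gets 3 if talks fail, so the founder offers 3 and keeps 21.
Round 1 (the investor proposes): the founder can get 21 next round, worth 0.95 × 21 = 19.95 now; the investor offers that and keeps 4.05.

4.05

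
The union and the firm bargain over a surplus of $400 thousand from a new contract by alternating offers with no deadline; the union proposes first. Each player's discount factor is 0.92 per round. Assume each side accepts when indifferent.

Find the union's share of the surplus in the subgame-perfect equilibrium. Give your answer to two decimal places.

208.33

Let x be the union's share when the union proposes and y be the firm's share when the firm proposes.
The firm accepts iff offered ≥ 0.92·y, so x = 400 − 0.92y. Symmetrically y = 400 − 0.92x.
Substituting: x = 400 − 0.92(400 − 0.92x), giving x(1 − 0.92·0.92) = 400(1 − 0.92).
So x = 400 × 0.08 / 0.1536 ≈ 208.3333, and the firm receives 400 − x ≈ 191.6667.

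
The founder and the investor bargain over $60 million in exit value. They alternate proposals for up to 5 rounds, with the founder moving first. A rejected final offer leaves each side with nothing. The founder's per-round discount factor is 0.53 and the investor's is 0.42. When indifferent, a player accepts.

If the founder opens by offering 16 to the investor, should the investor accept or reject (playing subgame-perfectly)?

Accept

Work out the investor's continuation value if the offer is rejected.
Round 5 (the founder proposes): the investor will accept anything ≥ 0, so the founder offers 0 and keeps 60.
Round 4 (the investor proposes): the founder can get 60 next round, worth 0.53 × 60 = 31.8 now; the investor offers that and keeps 28.2.
Round 3 (the founder proposes): the investor can get 28.2 next round, worth 0.42 × 28.2 = 11.844 now. The founder offers 11.844 and keeps 60 − 11.844 = 48.156.
Round 2 (the investor proposes): the founder can get 48.156 next round, worth 0.53 × 48.156 = 25.52268 now. The investor offers 25.52268 and keeps 60 − 25.52268 = 34.47732.
So by rejecting in round 1, the investor gets 34.47732 next round, worth 0.42 × 34.47732 = 14.4804744 now.
Offer 16 ≥ 14.4804744, so the investor accepts.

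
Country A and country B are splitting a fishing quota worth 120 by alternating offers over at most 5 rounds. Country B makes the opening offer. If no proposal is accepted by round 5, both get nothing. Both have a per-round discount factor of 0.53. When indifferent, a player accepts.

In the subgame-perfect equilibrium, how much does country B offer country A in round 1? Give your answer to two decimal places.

Round 5 (country B proposes): rejection yields 0 for country A; country B offers 0 and keeps 120.
Round 4 (country A proposes): country B can get 120 next round, worth 0.53 × 120 = 63.6 now, so country A offers 63.6, keeping 56.4.
Round 3 (country B proposes): country A can get 56.4 next round, worth 0.53 × 56.4 = 29.892 now. Country B offers 29.892 and keeps 120 − 29.892 = 90.108.
Round 2 (country A proposes): country B can get 90.108 next round, worth 0.53 × 90.108 = 47.75724 now; country A offers that and keeps 72.24276.
Round 1 (country B proposes): country A can get 72.24276 next round, worth 0.53 × 72.24276 = 38.2886628 now, so country B offers 38.2886628, keeping 81.7113372.

38.29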